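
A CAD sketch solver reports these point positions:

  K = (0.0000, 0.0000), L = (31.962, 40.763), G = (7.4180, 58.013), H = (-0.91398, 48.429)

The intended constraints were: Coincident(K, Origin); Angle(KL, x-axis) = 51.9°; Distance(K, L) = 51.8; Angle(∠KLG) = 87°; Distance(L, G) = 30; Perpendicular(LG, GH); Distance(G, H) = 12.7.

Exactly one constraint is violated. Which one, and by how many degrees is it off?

Perpendicular(LG, GH) — off by 5.90°.

K = (0.00, 0.00) ✓; KL at 51.90° ✓; |KL| = 51.80 ✓; ∠KLG = 87.00° ✓; |LG| = 30.00 ✓; ∠(LG, GH) = 84.10° ✗; |GH| = 12.70 ✓.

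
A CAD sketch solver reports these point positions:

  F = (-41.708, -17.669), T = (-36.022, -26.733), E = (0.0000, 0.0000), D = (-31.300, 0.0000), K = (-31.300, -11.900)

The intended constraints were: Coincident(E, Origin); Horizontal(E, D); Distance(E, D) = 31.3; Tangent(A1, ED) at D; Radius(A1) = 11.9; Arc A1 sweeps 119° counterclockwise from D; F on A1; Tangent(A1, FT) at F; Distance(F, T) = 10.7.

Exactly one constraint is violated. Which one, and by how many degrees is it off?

Tangent(A1, FT) at F — off by 3.10°.

E = (0.00, 0.00) ✓; E.y = 0.00, D.y = 0.00 ✓; |ED| = 31.30 ✓; ∠(KD, DE) = 90.00° ✓; |KD| = 11.90 ✓; bearing(K→F) − bearing(K→D) = 119.0° ✓; |KF| = 11.90 ✓; ∠(KF, FT) = 86.90° ✗; |FT| = 10.70 ✓.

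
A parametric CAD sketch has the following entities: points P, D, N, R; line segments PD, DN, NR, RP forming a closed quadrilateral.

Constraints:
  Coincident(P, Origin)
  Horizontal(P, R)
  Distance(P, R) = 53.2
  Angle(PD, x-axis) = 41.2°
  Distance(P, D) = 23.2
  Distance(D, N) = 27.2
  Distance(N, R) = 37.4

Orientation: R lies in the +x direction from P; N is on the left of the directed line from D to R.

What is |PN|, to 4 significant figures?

50.39

Checks: |DN| = 27.20 ✓; |NR| = 37.40 ✓.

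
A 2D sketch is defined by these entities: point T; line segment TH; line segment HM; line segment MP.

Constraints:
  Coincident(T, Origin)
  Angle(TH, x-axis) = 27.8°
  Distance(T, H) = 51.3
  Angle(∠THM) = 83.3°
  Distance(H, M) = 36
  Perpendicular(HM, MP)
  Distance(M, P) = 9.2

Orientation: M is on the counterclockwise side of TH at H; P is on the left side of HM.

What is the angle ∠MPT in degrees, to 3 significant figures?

144°

T is at the origin; TH runs at 27.8° with length 51.3, so H = 51.3·(cos 27.8°, sin 27.8°) = (45.4, 23.9). ∠THM = 83.3°, so HM runs at 27.8° + (180° − 83.3°) = 124° from the x-axis; with |HM| = 36.0, M = H + 36.0·(cos 124°, sin 124°) = (25.0, 53.6). HM ⟂ MP; with |MP| = 9.2 on the left of HM, P = M + 9.2·(-0.824, -0.566) = (17.4, 48.4). Then cos ∠MPT = PM·PT / (|PM||PT|), giving 144°.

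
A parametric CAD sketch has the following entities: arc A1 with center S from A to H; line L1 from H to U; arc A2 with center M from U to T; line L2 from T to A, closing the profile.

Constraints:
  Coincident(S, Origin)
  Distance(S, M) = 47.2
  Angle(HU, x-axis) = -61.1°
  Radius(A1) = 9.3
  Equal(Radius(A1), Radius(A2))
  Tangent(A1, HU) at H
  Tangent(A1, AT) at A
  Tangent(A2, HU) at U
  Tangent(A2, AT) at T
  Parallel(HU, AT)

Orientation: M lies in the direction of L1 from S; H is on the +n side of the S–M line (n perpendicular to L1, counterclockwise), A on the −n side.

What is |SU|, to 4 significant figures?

48.11

The slot axis is L1's direction at -61.1°, so u = (cos -61.1°, sin -61.1°) = (0.4833, -0.8755) and n = (−sin -61.1°, cos -61.1°) = (0.8755, 0.4833). S is at the origin and M lies 47.2 along u from S, so M = 47.2·u = (22.81, -41.32). Tangency of A1 to both parallel lines with radius 9.3 puts H and A at S ± 9.3·n: H = (8.142, 4.495), A = (-8.142, -4.495). Equal radii place U and T the same way about M: U = M + 9.3·n = (30.95, -36.83), T = M − 9.3·n = (14.67, -45.82). Then |SU| = |U − S| = 48.11.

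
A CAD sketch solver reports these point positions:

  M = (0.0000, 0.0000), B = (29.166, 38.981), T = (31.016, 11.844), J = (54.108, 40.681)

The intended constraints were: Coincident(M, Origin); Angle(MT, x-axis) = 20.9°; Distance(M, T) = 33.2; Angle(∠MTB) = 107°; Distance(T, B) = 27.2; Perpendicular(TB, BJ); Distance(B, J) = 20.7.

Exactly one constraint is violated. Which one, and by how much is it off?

Distance(B, J) = 20.7 — off by 4.30.

M = (0.00, 0.00) ✓; MT at 20.90° ✓; |MT| = 33.20 ✓; ∠MTB = 107.0° ✓; |TB| = 27.20 ✓; ∠(TB, BJ) = 90.00° ✓; |BJ| = 25.00 ✗.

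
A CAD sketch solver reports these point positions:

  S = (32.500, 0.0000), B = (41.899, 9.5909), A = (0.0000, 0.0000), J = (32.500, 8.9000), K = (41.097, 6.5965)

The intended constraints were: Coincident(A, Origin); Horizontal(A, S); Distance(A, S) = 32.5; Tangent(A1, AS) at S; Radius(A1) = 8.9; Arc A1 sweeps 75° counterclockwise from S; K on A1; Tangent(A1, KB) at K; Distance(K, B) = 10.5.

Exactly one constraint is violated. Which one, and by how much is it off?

Distance(K, B) = 10.5 — off by 7.40.

A = (0.00, 0.00) ✓; A.y = 0.00, S.y = 0.00 ✓; |AS| = 32.50 ✓; ∠(JS, SA) = 90.00° ✓; |JS| = 8.900 ✓; bearing(J→K) − bearing(J→S) = 75.00° ✓; |JK| = 8.900 ✓; ∠(JK, KB) = 89.99° ✓; |KB| = 3.100 ✗.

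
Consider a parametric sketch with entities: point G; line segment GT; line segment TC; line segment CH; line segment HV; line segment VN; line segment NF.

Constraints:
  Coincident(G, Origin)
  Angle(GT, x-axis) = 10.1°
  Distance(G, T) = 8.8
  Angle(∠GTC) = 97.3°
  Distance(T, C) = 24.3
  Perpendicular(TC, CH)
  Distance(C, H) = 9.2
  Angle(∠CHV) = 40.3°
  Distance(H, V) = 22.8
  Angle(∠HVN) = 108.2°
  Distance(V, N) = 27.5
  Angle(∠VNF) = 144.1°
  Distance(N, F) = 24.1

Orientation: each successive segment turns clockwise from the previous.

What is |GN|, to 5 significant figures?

47.501

G is at the origin; GT runs at 10.1° with length 8.8, so T = (8.6636, 1.5432). ∠GTC = 97.3° gives TC at -72.600° from the x-axis; with |TC| = 24.3, C = (15.930, -21.645). TC ⟂ CH, so CH runs at -162.60°; with |CH| = 9.2, H = (7.1513, -24.396). ∠CHV = 40.3° gives HV at 57.700° from the x-axis; with |HV| = 22.8, V = (19.335, -5.1240). ∠HVN = 108.2° gives VN at -14.100° from the x-axis; with |VN| = 27.5, N = (46.006, -11.823). Then |GN| = |N − G| = 47.501.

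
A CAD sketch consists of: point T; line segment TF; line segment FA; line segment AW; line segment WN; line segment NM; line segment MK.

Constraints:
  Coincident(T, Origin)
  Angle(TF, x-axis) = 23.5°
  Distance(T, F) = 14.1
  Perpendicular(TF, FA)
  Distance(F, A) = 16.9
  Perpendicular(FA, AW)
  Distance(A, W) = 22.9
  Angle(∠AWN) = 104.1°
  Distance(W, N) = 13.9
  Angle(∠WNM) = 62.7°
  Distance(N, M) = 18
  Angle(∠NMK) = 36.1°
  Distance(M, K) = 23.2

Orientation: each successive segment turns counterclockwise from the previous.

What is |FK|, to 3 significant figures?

34.4

T is at the origin; TF runs at 23.5° with length 14.1, so F = (12.9, 5.62). TF is perpendicular to FA, so FA runs at 114°; with |FA| = 16.9, A = (6.19, 21.1). FA is perpendicular to AW, so AW runs at -156°; with |AW| = 22.9, W = (-14.8, 12.0). ∠AWN = 104.1° gives WN at -80.6° from the x-axis; with |WN| = 13.9, N = (-12.5, -1.72). ∠WNM = 62.7° gives NM at 36.7° from the x-axis; with |NM| = 18.0, M = (1.89, 9.03). ∠NMK = 36.1° gives MK at -179° from the x-axis; with |MK| = 23.2, K = (-21.3, 8.79). Then |FK| = |K − F| = 34.4.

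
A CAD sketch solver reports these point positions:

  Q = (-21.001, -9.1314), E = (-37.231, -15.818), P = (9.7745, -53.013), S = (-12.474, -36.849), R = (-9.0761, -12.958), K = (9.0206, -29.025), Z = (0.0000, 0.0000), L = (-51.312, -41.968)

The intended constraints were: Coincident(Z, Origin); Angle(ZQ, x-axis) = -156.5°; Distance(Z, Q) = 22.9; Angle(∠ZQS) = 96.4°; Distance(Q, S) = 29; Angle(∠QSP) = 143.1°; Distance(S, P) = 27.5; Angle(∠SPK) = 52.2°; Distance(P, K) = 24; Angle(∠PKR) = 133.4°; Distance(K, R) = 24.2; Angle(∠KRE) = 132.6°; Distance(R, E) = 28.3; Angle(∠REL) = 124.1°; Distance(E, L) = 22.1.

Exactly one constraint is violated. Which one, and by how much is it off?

Distance(E, L) = 22.1 — off by 7.60.

Z = (0.00, 0.00) ✓; ZQ at -156.5° ✓; |ZQ| = 22.90 ✓; ∠ZQS = 96.40° ✓; |QS| = 29.00 ✓; ∠QSP = 143.1° ✓; |SP| = 27.50 ✓; ∠SPK = 52.20° ✓; |PK| = 24.00 ✓; ∠PKR = 133.4° ✓; |KR| = 24.20 ✓; ∠KRE = 132.6° ✓; |RE| = 28.30 ✓; ∠REL = 124.1° ✓; |EL| = 29.70 ✗.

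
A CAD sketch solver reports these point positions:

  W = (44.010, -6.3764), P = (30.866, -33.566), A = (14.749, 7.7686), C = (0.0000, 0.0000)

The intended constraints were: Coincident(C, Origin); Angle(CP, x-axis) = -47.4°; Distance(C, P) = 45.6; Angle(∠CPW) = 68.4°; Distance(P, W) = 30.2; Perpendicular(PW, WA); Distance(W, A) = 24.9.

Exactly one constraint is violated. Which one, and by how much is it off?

Distance(W, A) = 24.9 — off by 7.60.

C = (0.00, 0.00) ✓; CP at -47.40° ✓; |CP| = 45.60 ✓; ∠CPW = 68.40° ✓; |PW| = 30.20 ✓; ∠(PW, WA) = 90.00° ✓; |WA| = 32.50 ✗.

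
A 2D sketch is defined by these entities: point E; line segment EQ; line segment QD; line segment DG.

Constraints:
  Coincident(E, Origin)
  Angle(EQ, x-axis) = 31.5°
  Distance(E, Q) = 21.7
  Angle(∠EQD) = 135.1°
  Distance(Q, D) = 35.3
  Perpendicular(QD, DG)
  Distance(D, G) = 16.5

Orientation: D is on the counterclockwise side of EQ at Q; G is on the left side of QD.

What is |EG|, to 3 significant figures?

50.7

∠EQD = 135.1°, so QD runs at 31.5° + (180° − 135.1°) = 76.4° from the x-axis; with |QD| = 35.3, D = Q + 35.3·(cos 76.4°, sin 76.4°) = (26.8, 45.6). The perpendicularity gives DG at right angles to QD; with |DG| = 16.5 on the left of QD, G = D + 16.5·(-0.972, 0.235) = (10.8, 49.5). Then |EG| = |G − E| = 50.7.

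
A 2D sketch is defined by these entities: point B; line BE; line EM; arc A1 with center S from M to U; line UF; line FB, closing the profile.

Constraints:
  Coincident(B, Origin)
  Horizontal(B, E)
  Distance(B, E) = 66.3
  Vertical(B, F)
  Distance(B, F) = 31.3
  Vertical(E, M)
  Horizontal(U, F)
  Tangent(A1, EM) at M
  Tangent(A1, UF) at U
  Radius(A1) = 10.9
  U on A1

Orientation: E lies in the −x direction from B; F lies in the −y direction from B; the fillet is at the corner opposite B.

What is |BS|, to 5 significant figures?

59.037

BF is vertical with |BF| = 31.3 and F on the −y side, so F = (0.0000, -31.300). The virtual corner opposite B is at (-66.300, -31.300). A1 meets EM tangentially, so SM is at right angles to EM and the tangent condition forces SU to be normal to UF, with radius 10.9, so the center S sits 10.9 in from both sides at S = (-55.400, -20.400). Then |BS| = |S − B| = 59.037.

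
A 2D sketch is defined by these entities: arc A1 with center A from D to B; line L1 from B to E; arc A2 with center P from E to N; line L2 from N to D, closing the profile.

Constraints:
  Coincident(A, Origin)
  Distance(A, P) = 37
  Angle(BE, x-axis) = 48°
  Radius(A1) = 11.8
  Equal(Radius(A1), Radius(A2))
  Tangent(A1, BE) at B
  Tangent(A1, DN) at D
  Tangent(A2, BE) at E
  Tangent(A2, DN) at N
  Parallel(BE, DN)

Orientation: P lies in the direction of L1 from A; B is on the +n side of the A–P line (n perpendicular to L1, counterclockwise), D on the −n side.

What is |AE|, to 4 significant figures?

38.84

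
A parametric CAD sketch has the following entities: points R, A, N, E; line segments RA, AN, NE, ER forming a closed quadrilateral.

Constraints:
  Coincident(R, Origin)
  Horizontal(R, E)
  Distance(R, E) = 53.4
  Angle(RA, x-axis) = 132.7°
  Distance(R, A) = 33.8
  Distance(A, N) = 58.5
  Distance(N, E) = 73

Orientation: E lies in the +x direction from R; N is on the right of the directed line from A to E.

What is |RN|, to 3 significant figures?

34.7

R is at the origin; RE is horizontal with |RE| = 53.4 and E in +x, so E = (53.4, 0). RA runs at 132.7° with |RA| = 33.8, so A = (-22.9, 24.8). N is determined by |AN| = 58.5 and |NE| = 73.0 together: it lies at the intersection of circle(A, 58.5) and circle(E, 73.0). With |AE| = 80.3, the foot of the radical line on AE is 28.3 from A and the perpendicular offset is √(58.5² − 28.3²) = 51.2. Taking the right-of-AE solution: N = (-11.9, -32.6).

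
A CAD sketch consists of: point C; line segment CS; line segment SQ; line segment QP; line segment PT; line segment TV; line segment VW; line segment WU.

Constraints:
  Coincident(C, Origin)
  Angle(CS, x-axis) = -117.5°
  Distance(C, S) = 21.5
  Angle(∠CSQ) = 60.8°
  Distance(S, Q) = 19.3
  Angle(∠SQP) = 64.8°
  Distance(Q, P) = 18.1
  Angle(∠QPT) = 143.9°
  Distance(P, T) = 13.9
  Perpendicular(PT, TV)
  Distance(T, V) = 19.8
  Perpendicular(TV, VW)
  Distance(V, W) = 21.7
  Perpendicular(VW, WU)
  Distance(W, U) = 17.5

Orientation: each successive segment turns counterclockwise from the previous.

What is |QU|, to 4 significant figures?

10.80

C is at the origin; CS runs at -117.5° with length 21.5, so S = (-9.928, -19.07). ∠CSQ = 60.8° gives SQ at 1.700° from the x-axis; with |SQ| = 19.3, Q = (9.364, -18.50). ∠SQP = 64.8° gives QP at 116.9° from the x-axis; with |QP| = 18.1, P = (1.175, -2.357). ∠QPT = 143.9° gives PT at 153.0° from the x-axis; with |PT| = 13.9, T = (-11.21, 3.954). PT ⟂ TV, so TV runs at -117.0°; with |TV| = 19.8, V = (-20.20, -13.69). TV ⟂ VW, so VW runs at -27.00°; with |VW| = 21.7, W = (-0.8643, -23.54). VW is perpendicular to WU, so WU runs at 63.00°; with |WU| = 17.5, U = (7.081, -7.947). Then |QU| = |U − Q| = 10.80.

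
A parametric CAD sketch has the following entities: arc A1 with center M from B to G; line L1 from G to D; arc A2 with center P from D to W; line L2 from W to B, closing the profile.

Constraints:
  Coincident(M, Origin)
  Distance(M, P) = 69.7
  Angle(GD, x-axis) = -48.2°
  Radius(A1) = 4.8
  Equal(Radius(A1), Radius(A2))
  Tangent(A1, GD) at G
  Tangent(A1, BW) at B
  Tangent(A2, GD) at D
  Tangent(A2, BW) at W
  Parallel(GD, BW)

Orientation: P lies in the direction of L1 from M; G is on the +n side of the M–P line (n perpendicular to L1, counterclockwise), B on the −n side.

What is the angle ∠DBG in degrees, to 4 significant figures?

82.16°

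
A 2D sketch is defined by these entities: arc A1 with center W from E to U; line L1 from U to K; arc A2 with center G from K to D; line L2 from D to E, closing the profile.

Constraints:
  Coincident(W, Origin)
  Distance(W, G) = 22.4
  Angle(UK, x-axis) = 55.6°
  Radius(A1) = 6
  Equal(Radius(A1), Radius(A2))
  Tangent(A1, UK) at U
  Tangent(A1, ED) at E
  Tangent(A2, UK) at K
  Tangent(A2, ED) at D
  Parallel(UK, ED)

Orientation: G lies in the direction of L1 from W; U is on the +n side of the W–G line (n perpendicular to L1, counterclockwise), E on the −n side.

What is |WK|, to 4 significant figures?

23.19

The slot axis is L1's direction at 55.6°, so u = (cos 55.6°, sin 55.6°) = (0.5650, 0.8251) and n = (−sin 55.6°, cos 55.6°) = (-0.8251, 0.5650). W is at the origin and G lies 22.4 along u from W, so G = 22.4·u = (12.66, 18.48). Tangency of A1 to both parallel lines with radius 6.0 puts U and E at W ± 6.0·n: U = (-4.951, 3.390), E = (4.951, -3.390). Equal radii place K and D the same way about G: K = G + 6.0·n = (7.705, 21.87), D = G − 6.0·n = (17.61, 15.09). Then |WK| = |K − W| = 23.19.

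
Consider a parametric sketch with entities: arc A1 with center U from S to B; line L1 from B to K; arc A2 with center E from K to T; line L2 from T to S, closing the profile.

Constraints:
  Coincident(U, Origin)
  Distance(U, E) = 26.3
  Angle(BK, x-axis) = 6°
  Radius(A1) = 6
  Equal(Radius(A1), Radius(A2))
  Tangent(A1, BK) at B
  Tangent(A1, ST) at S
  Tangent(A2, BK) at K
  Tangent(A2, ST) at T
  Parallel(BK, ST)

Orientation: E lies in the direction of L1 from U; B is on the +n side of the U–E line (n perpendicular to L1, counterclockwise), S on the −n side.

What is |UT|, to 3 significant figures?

27.0

Tangency of A1 to both parallel lines with radius 6.0 puts B and S at U ± 6.0·n: B = (-0.627, 5.97), S = (0.627, -5.97). Equal radii place K and T the same way about E: K = E + 6.0·n = (25.5, 8.72), T = E − 6.0·n = (26.8, -3.22). Then |UT| = |T − U| = 27.0.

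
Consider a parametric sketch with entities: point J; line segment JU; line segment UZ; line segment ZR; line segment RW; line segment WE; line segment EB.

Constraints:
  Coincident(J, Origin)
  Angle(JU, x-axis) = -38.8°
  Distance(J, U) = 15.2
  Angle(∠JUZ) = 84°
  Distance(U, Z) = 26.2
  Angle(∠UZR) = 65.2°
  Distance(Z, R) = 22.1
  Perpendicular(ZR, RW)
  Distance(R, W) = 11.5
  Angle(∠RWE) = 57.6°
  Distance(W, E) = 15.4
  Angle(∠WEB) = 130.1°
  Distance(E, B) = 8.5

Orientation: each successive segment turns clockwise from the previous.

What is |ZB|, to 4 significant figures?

9.493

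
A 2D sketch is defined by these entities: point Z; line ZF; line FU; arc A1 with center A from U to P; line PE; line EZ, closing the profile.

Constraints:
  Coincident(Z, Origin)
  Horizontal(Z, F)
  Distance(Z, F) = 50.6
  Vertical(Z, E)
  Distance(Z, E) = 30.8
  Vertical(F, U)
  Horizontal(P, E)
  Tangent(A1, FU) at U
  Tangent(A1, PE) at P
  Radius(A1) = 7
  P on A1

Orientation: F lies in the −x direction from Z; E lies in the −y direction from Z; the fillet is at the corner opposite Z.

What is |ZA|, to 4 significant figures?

49.67

Z is at the origin; ZF is horizontal with |ZF| = 50.6 and F on the −x side, so F = (-50.60, 0.000). ZE is vertical with |ZE| = 30.8 and E on the −y side, so E = (0.000, -30.80). The virtual corner opposite Z is at (-50.60, -30.80). A1 meets FU tangentially, so AU is at right angles to FU and the tangent condition forces AP to be normal to PE, with radius 7.0, so the center A sits 7.0 in from both sides at A = (-43.60, -23.80). Then |ZA| = |A − Z| = 49.67.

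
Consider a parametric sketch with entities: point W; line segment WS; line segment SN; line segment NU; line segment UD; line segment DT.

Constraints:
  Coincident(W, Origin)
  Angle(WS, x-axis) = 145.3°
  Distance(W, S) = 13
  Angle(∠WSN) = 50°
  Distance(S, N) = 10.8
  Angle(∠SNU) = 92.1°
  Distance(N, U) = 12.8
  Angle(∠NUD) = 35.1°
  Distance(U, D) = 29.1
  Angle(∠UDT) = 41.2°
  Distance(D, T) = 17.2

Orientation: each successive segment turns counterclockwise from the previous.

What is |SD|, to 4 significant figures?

12.16

∠SNU = 92.1° gives NU at 3.200° from the x-axis; with |NU| = 12.8, U = (3.090, -2.639). ∠NUD = 35.1° gives UD at 148.1° from the x-axis; with |UD| = 29.1, D = (-21.62, 12.74). Then |SD| = |D − S| = 12.16.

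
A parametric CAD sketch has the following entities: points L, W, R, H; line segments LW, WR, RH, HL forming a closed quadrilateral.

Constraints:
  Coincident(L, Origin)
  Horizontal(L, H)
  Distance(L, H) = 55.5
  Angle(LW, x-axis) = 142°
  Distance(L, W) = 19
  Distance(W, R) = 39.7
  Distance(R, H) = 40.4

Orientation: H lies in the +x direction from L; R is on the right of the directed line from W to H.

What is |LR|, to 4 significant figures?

20.71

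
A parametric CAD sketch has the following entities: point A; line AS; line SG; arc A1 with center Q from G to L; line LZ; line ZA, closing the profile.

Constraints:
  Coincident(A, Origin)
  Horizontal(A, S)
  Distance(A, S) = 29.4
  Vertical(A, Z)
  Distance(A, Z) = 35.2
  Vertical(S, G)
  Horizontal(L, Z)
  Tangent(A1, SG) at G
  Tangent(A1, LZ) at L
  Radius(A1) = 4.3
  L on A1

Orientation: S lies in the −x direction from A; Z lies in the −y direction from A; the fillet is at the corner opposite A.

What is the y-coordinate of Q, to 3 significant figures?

-30.9

A is at the origin; AS is horizontal with |AS| = 29.4 and S on the −x side, so S = (-29.4, 0.00). AZ is vertical with |AZ| = 35.2 and Z on the −y side, so Z = (0.00, -35.2). The virtual corner opposite A is at (-29.4, -35.2). Tangency of A1 to SG means the radius QG is perpendicular to SG and since A1 is tangent to LZ there, QL ⟂ LZ, with radius 4.3, so the center Q sits 4.3 in from both sides at Q = (-25.1, -30.9). So Q.y = -30.9.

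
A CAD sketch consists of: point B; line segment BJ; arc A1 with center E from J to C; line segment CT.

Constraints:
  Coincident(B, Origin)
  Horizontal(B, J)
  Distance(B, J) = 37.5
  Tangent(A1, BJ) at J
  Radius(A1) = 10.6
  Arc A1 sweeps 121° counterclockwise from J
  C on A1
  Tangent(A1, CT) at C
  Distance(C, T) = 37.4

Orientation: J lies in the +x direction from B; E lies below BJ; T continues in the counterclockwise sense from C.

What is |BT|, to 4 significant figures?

67.74

On A1, J sits at bearing 90° from E; a 121° counterclockwise sweep puts C at bearing 211°, so C = E + 10.6·(cos 211°, sin 211°) = (28.41, -16.06). Tangency of A1 to CT means the radius EC is perpendicular to CT, so CT runs along (−sin 211°, cos 211°); with |CT| = 37.4, T = (47.68, -48.12). Then |BT| = |T − B| = 67.74.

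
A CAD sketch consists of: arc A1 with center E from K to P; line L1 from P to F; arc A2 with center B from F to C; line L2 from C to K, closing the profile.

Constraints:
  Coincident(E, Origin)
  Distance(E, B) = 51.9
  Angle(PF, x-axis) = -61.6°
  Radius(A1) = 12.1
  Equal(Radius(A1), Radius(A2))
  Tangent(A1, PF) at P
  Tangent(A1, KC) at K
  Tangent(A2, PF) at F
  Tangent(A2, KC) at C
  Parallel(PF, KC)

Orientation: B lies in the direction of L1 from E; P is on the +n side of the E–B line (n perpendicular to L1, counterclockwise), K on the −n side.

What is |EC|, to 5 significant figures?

53.292

The slot axis is L1's direction at -61.6°, so u = (cos -61.6°, sin -61.6°) = (0.47562, -0.87965) and n = (−sin -61.6°, cos -61.6°) = (0.87965, 0.47562). E is at the origin and B lies 51.9 along u from E, so B = 51.9·u = (24.685, -45.654). Tangency of A1 to both parallel lines with radius 12.1 puts P and K at E ± 12.1·n: P = (10.644, 5.7551), K = (-10.644, -5.7551). Equal radii place F and C the same way about B: F = B + 12.1·n = (35.329, -39.899), C = B − 12.1·n = (14.041, -51.409). Then |EC| = |C − E| = 53.292.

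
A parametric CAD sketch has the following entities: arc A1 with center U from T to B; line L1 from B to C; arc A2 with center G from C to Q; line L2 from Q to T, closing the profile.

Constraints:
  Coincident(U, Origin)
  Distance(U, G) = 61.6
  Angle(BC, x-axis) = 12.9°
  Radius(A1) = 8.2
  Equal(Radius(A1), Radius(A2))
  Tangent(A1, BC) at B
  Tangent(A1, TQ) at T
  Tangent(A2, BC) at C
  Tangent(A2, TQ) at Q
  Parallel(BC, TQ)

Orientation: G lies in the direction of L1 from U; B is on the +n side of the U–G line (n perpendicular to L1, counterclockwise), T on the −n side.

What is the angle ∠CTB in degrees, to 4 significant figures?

75.09°

Tangency of A1 to both parallel lines with radius 8.2 puts B and T at U ± 8.2·n: B = (-1.831, 7.993), T = (1.831, -7.993). Equal radii place C and Q the same way about G: C = G + 8.2·n = (58.21, 21.75), Q = G − 8.2·n = (61.88, 5.759). Then cos ∠CTB = TC·TB / (|TC||TB|), giving 75.09°.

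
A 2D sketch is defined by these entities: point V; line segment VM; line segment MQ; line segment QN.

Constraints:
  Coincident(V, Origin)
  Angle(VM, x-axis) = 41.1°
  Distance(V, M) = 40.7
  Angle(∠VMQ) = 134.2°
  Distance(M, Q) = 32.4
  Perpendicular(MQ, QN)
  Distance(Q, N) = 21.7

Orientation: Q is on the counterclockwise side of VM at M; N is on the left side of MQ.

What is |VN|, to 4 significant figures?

61.23

V is at the origin; VM runs at 41.1° with length 40.7, so M = 40.7·(cos 41.1°, sin 41.1°) = (30.67, 26.76). ∠VMQ = 134.2°, so MQ runs at 41.1° + (180° − 134.2°) = 86.90° from the x-axis; with |MQ| = 32.4, Q = M + 32.4·(cos 86.90°, sin 86.90°) = (32.42, 59.11). MQ ⟂ QN; with |QN| = 21.7 on the left of MQ, N = Q + 21.7·(-0.9985, 0.05408) = (10.75, 60.28). Then |VN| = |N − V| = 61.23.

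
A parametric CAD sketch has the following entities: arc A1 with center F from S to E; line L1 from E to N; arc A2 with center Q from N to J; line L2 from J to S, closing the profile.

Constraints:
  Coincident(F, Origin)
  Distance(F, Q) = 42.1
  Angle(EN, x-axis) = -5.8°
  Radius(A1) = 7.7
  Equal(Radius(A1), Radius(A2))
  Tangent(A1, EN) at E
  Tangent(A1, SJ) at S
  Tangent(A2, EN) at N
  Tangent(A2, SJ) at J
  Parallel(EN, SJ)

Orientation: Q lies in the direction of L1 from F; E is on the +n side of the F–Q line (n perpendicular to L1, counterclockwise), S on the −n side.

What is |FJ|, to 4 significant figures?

42.80

The slot axis is L1's direction at -5.8°, so u = (cos -5.8°, sin -5.8°) = (0.9949, -0.1011) and n = (−sin -5.8°, cos -5.8°) = (0.1011, 0.9949). F is at the origin and Q lies 42.1 along u from F, so Q = 42.1·u = (41.88, -4.254). Tangency of A1 to both parallel lines with radius 7.7 puts E and S at F ± 7.7·n: E = (0.7781, 7.661), S = (-0.7781, -7.661). Equal radii place N and J the same way about Q: N = Q + 7.7·n = (42.66, 3.406), J = Q − 7.7·n = (41.11, -11.92). Then |FJ| = |J − F| = 42.80.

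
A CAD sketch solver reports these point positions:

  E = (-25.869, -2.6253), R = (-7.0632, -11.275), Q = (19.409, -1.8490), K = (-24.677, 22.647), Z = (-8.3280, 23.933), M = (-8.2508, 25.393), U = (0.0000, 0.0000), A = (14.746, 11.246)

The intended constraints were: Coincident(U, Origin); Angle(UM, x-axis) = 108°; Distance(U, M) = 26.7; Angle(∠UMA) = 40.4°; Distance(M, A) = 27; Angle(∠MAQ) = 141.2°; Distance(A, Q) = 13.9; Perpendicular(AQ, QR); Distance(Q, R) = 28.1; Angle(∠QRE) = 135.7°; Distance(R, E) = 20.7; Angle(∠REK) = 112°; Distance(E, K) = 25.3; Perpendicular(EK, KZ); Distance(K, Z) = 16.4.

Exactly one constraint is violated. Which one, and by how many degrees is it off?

Perpendicular(EK, KZ) — off by 7.20°.

U = (0.00, 0.00) ✓; UM at 108.0° ✓; |UM| = 26.70 ✓; ∠UMA = 40.40° ✓; |MA| = 27.00 ✓; ∠MAQ = 141.2° ✓; |AQ| = 13.90 ✓; ∠(AQ, QR) = 90.00° ✓; |QR| = 28.10 ✓; ∠QRE = 135.7° ✓; |RE| = 20.70 ✓; ∠REK = 112.0° ✓; |EK| = 25.30 ✓; ∠(EK, KZ) = 82.80° ✗; |KZ| = 16.40 ✓.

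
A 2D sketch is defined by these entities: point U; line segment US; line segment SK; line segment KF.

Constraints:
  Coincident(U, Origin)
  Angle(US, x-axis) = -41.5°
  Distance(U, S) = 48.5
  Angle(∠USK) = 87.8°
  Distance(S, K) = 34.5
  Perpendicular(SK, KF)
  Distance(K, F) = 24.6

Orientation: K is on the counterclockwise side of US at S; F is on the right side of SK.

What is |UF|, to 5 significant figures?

80.023

∠USK = 87.8°, so SK runs at -41.5° + (180° − 87.8°) = 50.700° from the x-axis; with |SK| = 34.5, K = S + 34.5·(cos 50.700°, sin 50.700°) = (58.176, -5.4396). SK ⟂ KF; with |KF| = 24.6 on the right of SK, F = K + 24.6·(0.77384, -0.63338) = (77.212, -21.021). Then |UF| = |F − U| = 80.023.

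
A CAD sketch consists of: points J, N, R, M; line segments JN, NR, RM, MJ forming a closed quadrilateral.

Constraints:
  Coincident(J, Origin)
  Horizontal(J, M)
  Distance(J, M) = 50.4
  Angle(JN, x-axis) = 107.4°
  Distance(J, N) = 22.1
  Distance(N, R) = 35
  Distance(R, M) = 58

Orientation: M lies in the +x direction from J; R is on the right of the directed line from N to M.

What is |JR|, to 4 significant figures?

15.11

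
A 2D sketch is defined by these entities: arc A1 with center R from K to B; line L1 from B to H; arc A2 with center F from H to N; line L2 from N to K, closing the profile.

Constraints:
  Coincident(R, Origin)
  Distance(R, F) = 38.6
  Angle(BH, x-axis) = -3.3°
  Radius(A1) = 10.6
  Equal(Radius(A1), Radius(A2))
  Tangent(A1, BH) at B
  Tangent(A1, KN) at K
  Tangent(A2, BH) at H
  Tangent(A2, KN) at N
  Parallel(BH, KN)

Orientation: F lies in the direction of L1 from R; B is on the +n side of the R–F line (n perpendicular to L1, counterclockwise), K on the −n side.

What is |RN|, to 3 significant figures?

40.0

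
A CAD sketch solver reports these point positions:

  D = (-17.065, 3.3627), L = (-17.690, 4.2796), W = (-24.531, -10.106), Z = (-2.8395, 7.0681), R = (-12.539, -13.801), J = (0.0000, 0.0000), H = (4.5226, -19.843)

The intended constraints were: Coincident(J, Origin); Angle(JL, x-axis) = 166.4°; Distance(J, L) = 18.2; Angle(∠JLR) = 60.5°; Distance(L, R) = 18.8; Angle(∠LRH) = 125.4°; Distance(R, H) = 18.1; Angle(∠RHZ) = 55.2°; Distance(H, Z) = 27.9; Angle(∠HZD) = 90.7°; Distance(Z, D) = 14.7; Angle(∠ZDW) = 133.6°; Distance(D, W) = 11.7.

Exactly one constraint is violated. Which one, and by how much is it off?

Distance(D, W) = 11.7 — off by 3.70.

J = (0.00, 0.00) ✓; JL at 166.4° ✓; |JL| = 18.20 ✓; ∠JLR = 60.50° ✓; |LR| = 18.80 ✓; ∠LRH = 125.4° ✓; |RH| = 18.10 ✓; ∠RHZ = 55.20° ✓; |HZ| = 27.90 ✓; ∠HZD = 90.70° ✓; |ZD| = 14.70 ✓; ∠ZDW = 133.6° ✓; |DW| = 15.40 ✗.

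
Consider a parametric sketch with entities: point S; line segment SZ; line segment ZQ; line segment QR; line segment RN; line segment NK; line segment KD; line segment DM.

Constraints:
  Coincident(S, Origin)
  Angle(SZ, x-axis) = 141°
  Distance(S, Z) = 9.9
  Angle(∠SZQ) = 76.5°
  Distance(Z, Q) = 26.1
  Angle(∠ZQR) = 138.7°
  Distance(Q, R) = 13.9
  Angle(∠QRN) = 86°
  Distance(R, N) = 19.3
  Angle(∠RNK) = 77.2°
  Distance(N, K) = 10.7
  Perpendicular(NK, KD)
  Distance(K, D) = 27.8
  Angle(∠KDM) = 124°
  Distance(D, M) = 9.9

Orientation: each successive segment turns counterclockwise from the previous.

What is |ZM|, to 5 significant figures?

49.900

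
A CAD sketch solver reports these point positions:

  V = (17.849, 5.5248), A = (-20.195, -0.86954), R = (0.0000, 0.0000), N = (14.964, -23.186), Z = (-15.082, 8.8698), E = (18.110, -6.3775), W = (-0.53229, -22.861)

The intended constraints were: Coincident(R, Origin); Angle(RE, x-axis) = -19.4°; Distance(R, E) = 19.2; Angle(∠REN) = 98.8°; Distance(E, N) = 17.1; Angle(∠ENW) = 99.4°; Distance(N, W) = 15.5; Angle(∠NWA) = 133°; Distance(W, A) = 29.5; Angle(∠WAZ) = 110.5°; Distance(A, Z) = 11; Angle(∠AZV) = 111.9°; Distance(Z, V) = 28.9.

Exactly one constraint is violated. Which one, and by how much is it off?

Distance(Z, V) = 28.9 — off by 4.20.

R = (0.00, 0.00) ✓; RE at -19.40° ✓; |RE| = 19.20 ✓; ∠REN = 98.80° ✓; |EN| = 17.10 ✓; ∠ENW = 99.40° ✓; |NW| = 15.50 ✓; ∠NWA = 133.0° ✓; |WA| = 29.50 ✓; ∠WAZ = 110.5° ✓; |AZ| = 11.00 ✓; ∠AZV = 111.9° ✓; |ZV| = 33.10 ✗.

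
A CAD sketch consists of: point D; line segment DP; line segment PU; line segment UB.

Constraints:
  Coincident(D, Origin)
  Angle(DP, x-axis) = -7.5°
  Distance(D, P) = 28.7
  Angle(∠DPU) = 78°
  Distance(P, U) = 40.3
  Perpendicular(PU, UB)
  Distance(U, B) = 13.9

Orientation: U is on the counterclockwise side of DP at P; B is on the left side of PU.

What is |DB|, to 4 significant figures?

37.14

D is at the origin; DP runs at -7.5° with length 28.7, so P = 28.7·(cos -7.5°, sin -7.5°) = (28.45, -3.746). ∠DPU = 78.0°, so PU runs at -7.5° + (180° − 78.0°) = 94.50° from the x-axis; with |PU| = 40.3, U = P + 40.3·(cos 94.50°, sin 94.50°) = (25.29, 36.43). PU is perpendicular to UB; with |UB| = 13.9 on the left of PU, B = U + 13.9·(-0.9969, -0.07846) = (11.44, 35.34). Then |DB| = |B − D| = 37.14.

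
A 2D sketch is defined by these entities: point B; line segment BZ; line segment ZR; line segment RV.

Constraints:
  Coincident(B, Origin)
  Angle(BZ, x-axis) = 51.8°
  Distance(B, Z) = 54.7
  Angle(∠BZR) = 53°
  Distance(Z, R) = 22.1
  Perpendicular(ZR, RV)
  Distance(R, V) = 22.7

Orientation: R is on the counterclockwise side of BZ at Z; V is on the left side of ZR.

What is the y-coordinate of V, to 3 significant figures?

20.8

B is at the origin; BZ runs at 51.8° with length 54.7, so Z = 54.7·(cos 51.8°, sin 51.8°) = (33.8, 43.0). ∠BZR = 53.0°, so ZR runs at 51.8° + (180° − 53.0°) = 179° from the x-axis; with |ZR| = 22.1, R = Z + 22.1·(cos 179°, sin 179°) = (11.7, 43.4). ZR is perpendicular to RV; with |RV| = 22.7 on the left of ZR, V = R + 22.7·(-0.0209, -1.00) = (11.3, 20.8). So V.y = 20.8.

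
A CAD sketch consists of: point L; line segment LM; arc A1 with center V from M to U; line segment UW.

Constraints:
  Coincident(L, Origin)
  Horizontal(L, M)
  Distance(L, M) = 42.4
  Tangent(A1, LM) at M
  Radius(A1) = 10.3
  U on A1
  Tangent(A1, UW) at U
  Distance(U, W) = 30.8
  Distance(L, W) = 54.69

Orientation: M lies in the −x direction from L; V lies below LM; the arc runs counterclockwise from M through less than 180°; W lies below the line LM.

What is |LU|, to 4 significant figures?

53.53

L is at the origin; LM is horizontal with |LM| = 42.4 and M on the −x side, so M = (-42.40, 0.000). A1 meets LM tangentially, so VM is at right angles to LM, so V = M + (0, -10.3) = (-42.40, -10.30). Since VU ⟂ UW (tangency), |VW| = √(10.3² + 30.8²) = 32.48 regardless of where U sits on A1. So W lies on both circle(L, 54.69) and circle(V, 32.48); the below-LM intersection is W = (-35.10, -41.94). U is the foot of the tangent from W: U = (-51.18, -15.68).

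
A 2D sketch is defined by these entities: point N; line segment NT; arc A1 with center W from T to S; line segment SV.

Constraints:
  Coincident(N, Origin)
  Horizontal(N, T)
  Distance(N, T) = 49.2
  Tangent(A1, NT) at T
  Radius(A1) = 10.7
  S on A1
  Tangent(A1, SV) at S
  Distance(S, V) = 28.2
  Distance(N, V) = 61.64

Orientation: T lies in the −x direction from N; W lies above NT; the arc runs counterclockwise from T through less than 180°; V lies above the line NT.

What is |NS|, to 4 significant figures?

41.15

Checks: |WS| = 10.70 ✓; ∠(WS, SV) = 90.00° ✓; |SV| = 28.20 ✓; |NV| = 61.64 ✓.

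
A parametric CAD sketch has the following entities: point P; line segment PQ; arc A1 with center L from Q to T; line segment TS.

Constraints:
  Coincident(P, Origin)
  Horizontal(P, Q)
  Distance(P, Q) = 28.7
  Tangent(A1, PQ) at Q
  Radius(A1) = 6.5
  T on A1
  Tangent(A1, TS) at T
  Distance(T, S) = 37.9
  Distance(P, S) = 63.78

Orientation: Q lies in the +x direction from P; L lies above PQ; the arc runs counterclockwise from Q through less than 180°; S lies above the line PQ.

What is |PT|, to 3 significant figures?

34.7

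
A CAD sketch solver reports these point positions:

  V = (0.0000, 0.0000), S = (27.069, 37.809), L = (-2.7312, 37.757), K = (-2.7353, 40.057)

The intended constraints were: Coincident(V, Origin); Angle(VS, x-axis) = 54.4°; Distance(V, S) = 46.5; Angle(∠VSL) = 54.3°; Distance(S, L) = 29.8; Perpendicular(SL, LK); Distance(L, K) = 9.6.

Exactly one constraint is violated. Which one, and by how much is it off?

Distance(L, K) = 9.6 — off by 7.30.

V = (0.00, 0.00) ✓; VS at 54.40° ✓; |VS| = 46.50 ✓; ∠VSL = 54.30° ✓; |SL| = 29.80 ✓; ∠(SL, LK) = 90.00° ✓; |LK| = 2.300 ✗.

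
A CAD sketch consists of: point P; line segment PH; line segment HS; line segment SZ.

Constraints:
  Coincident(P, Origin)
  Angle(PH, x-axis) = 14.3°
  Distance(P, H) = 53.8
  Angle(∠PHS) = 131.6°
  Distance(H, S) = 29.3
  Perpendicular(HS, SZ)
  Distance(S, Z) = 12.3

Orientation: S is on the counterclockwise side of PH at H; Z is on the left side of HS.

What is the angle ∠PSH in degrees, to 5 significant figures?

31.748°

P is at the origin; PH runs at 14.3° with length 53.8, so H = 53.8·(cos 14.3°, sin 14.3°) = (52.133, 13.289). ∠PHS = 131.6°, so HS runs at 14.3° + (180° − 131.6°) = 62.700° from the x-axis; with |HS| = 29.3, S = H + 29.3·(cos 62.700°, sin 62.700°) = (65.571, 39.325). Then cos ∠PSH = SP·SH / (|SP||SH|), giving 31.748°.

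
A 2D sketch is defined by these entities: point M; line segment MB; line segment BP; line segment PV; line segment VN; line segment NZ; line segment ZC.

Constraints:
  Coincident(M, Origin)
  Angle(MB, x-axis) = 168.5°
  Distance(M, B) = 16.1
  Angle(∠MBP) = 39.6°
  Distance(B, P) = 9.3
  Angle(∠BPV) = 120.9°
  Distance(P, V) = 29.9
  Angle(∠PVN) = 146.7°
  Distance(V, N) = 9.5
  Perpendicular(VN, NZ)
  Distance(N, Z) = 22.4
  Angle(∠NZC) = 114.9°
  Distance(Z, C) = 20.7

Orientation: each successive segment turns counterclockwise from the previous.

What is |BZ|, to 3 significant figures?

34.3

M is at the origin; MB runs at 168.5° with length 16.1, so B = (-15.8, 3.21). ∠MBP = 39.6° gives BP at -51.1° from the x-axis; with |BP| = 9.3, P = (-9.94, -4.03). ∠BPV = 120.9° gives PV at 8.00° from the x-axis; with |PV| = 29.9, V = (19.7, 0.133). ∠PVN = 146.7° gives VN at 41.3° from the x-axis; with |VN| = 9.5, N = (26.8, 6.40). VN is perpendicular to NZ, so NZ runs at 131°; with |NZ| = 22.4, Z = (12.0, 23.2). Then |BZ| = |Z − B| = 34.3.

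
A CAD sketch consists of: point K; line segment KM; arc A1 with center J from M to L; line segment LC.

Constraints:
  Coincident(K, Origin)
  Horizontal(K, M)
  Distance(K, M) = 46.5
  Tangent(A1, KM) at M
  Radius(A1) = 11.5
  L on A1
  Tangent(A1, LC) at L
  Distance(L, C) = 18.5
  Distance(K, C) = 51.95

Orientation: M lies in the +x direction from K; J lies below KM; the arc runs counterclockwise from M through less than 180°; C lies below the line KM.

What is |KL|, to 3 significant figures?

38.4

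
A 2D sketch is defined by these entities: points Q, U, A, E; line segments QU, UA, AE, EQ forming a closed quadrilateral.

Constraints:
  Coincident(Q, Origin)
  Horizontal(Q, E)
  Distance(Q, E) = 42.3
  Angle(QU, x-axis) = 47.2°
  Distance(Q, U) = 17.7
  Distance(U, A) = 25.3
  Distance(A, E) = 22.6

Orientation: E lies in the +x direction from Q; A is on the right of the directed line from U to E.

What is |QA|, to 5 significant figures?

24.375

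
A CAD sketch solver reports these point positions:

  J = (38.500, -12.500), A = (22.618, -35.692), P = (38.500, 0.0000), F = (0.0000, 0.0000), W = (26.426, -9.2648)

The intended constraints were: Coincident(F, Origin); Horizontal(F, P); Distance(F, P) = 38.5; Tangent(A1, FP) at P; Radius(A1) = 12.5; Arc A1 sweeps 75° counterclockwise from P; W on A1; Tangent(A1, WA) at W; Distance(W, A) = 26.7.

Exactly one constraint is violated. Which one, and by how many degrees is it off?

Tangent(A1, WA) at W — off by 6.80°.

F = (0.00, 0.00) ✓; F.y = 0.00, P.y = 0.00 ✓; |FP| = 38.50 ✓; ∠(JP, PF) = 90.00° ✓; |JP| = 12.50 ✓; bearing(J→W) − bearing(J→P) = 75.00° ✓; |JW| = 12.50 ✓; ∠(JW, WA) = 83.20° ✗; |WA| = 26.70 ✓.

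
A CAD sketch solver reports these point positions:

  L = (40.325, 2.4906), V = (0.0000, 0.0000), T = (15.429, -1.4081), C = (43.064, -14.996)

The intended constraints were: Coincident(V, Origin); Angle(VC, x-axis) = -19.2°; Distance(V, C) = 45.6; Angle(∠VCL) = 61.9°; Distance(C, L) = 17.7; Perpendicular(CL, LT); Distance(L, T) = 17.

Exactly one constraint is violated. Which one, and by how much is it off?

Distance(L, T) = 17 — off by 8.20.

V = (0.00, 0.00) ✓; VC at -19.20° ✓; |VC| = 45.60 ✓; ∠VCL = 61.90° ✓; |CL| = 17.70 ✓; ∠(CL, LT) = 90.00° ✓; |LT| = 25.20 ✗.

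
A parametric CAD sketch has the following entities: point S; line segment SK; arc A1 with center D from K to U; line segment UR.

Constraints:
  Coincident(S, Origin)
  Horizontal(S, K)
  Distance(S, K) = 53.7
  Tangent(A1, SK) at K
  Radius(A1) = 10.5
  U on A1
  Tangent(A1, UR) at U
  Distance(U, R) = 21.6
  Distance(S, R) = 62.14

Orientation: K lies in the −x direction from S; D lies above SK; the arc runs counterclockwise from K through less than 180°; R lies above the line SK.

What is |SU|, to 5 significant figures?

46.181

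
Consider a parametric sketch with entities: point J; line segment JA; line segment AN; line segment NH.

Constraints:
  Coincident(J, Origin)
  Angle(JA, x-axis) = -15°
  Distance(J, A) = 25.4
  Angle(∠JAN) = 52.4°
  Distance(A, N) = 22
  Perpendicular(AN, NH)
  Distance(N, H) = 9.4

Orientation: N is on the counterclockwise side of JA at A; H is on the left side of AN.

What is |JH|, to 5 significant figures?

12.541

∠JAN = 52.4°, so AN runs at -15.0° + (180° − 52.4°) = 112.60° from the x-axis; with |AN| = 22.0, N = A + 22.0·(cos 112.60°, sin 112.60°) = (16.080, 13.737). AN ⟂ NH; with |NH| = 9.4 on the left of AN, H = N + 9.4·(-0.92321, -0.38430) = (7.4018, 10.124). Then |JH| = |H − J| = 12.541.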